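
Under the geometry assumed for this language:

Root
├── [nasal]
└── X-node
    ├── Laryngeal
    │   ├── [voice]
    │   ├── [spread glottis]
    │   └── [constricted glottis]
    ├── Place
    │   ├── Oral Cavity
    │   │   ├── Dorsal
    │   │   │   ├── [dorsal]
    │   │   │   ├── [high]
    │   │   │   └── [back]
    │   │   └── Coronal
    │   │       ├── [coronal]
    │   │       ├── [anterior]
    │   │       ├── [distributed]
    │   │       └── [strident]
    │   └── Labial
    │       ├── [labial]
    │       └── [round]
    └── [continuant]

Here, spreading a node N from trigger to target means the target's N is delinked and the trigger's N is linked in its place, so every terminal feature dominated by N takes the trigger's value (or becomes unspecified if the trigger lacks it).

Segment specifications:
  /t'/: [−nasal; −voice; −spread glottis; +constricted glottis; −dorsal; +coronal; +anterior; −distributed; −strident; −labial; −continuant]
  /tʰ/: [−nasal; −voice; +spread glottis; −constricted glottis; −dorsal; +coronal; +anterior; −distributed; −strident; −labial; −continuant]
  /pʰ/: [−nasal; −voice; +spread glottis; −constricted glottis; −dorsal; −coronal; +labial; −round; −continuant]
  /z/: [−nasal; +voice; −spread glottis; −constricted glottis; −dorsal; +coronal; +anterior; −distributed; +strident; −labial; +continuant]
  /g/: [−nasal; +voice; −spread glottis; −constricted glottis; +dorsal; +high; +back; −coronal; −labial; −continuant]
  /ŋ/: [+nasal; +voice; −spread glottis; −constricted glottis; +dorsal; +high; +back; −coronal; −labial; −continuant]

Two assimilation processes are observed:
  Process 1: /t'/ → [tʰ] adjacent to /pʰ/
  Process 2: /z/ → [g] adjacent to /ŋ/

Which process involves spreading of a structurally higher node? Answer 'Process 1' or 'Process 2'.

Process 1: the features that change are [spread glottis], [constricted glottis]; the minimal node is Laryngeal (depth 2).
In Process 2, [continuant], [coronal], [anterior], [distributed], [strident], [dorsal], [high], [back] change, so the minimal spreading node is X-node at depth 1.
X-node is closer to Root than Laryngeal, so Process 2 spreads the higher node.

Process 2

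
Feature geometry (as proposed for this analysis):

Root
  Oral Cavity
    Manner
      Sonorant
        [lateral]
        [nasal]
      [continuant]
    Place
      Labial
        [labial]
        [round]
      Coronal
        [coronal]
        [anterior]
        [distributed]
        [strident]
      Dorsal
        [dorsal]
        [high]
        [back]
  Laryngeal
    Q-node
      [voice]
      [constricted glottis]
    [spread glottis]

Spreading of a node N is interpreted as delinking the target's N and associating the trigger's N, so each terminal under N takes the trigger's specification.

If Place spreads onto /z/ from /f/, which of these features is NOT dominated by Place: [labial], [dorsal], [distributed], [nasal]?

[nasal]

Place dominates exactly [labial], [round], [coronal], [anterior], [distributed], [strident], [dorsal], [high], [back].
Of the listed options, [dorsal], [distributed], [labial] are among these and would be overwritten by spreading Place.
But [nasal] is a dependent of Sonorant, outside Place; it is therefore untouched by the spreading.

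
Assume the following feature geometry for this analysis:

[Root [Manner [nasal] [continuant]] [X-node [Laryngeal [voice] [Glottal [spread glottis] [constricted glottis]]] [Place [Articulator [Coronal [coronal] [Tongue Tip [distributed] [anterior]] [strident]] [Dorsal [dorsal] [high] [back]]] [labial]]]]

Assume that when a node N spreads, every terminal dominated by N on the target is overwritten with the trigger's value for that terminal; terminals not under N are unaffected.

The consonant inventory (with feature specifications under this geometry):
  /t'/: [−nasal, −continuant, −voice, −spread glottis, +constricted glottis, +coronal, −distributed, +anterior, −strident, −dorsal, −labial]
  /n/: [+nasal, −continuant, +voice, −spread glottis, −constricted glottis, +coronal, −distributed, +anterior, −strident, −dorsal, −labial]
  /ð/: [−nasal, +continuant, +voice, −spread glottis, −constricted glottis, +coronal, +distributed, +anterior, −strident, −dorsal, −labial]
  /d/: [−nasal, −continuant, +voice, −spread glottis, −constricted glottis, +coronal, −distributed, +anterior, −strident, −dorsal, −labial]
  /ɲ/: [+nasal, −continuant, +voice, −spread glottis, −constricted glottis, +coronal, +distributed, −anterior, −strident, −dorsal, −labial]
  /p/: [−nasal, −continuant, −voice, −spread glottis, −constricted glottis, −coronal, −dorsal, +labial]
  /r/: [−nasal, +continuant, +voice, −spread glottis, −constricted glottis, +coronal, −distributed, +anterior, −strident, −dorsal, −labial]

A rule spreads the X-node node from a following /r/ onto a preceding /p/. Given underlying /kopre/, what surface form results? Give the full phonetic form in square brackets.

The X-node node dominates the terminals [voice], [spread glottis], [constricted glottis], [coronal], [distributed], [anterior], [strident], [dorsal], [high], [back], [labial].
The target acquires /r/'s values for everything under X-node — [+voice], [−spread glottis], [−constricted glottis], [+coronal], [−distributed], [+anterior], [−strident], [−dorsal], [−labial] — while keeping its own [nasal], [continuant].
Among the inventory, only /d/ has exactly this specification, giving the surface form [kodre].

[kodre]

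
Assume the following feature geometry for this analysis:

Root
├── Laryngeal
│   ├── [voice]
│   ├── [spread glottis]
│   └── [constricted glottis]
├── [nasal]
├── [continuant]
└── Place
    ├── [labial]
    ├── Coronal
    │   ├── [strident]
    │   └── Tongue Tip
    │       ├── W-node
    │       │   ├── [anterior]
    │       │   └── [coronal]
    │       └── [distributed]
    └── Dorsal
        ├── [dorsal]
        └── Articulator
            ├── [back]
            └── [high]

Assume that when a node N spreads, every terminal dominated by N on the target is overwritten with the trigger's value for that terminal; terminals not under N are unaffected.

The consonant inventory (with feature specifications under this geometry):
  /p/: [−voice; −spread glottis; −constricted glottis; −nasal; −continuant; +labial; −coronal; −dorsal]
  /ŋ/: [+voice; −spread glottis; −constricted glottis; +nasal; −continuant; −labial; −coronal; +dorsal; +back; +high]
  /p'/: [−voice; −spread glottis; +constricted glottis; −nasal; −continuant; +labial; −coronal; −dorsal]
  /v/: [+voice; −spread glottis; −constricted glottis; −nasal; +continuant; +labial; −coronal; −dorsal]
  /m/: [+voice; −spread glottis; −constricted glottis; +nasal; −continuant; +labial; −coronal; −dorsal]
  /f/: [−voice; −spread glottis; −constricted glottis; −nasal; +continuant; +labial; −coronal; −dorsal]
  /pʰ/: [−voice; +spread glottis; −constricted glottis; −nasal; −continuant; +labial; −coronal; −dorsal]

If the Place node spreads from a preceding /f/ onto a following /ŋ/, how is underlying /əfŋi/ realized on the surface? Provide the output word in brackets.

Place immediately or transitively dominates [labial], [strident], [anterior], [coronal], [distributed], [dorsal], [back], [high].
After delinking /ŋ/'s Place and linking /f/'s, the affected terminals become [+labial], [−coronal], [−dorsal]; [voice], [spread glottis], [constricted glottis], … (outside Place) are retained from /ŋ/.
The resulting bundle matches /m/ in the inventory; substituting it for /ŋ/ gives [əfmi].

[əfmi]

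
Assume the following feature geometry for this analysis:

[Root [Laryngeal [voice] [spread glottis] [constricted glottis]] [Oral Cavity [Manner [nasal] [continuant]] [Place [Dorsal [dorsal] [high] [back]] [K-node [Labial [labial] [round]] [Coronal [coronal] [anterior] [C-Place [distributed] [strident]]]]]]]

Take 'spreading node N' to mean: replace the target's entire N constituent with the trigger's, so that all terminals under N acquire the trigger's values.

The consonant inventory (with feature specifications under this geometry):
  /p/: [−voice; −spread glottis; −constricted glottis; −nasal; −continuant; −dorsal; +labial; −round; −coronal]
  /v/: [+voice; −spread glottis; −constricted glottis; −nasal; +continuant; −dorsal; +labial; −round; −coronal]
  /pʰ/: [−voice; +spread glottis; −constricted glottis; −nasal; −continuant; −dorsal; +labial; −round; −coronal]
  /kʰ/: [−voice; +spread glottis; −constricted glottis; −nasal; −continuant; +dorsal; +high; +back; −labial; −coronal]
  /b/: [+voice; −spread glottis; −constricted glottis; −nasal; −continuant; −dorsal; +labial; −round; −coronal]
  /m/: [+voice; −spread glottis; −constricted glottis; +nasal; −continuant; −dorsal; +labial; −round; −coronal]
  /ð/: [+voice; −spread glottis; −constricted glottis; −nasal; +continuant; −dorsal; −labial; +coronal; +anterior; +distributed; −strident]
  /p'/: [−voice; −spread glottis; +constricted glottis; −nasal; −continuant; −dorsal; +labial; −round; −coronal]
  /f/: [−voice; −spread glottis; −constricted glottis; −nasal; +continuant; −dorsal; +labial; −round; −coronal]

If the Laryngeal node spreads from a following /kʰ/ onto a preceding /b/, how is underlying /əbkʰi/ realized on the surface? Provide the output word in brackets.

The Laryngeal node dominates the terminals [voice], [spread glottis], [constricted glottis].
After delinking /b/'s Laryngeal and linking /kʰ/'s, the affected terminals become [−voice], [+spread glottis], [−constricted glottis]; [nasal], [continuant], [dorsal], … (outside Laryngeal) are retained from /b/.
This feature bundle is that of [pʰ], so /əbkʰi/ surfaces as [əpʰkʰi].

[əpʰkʰi]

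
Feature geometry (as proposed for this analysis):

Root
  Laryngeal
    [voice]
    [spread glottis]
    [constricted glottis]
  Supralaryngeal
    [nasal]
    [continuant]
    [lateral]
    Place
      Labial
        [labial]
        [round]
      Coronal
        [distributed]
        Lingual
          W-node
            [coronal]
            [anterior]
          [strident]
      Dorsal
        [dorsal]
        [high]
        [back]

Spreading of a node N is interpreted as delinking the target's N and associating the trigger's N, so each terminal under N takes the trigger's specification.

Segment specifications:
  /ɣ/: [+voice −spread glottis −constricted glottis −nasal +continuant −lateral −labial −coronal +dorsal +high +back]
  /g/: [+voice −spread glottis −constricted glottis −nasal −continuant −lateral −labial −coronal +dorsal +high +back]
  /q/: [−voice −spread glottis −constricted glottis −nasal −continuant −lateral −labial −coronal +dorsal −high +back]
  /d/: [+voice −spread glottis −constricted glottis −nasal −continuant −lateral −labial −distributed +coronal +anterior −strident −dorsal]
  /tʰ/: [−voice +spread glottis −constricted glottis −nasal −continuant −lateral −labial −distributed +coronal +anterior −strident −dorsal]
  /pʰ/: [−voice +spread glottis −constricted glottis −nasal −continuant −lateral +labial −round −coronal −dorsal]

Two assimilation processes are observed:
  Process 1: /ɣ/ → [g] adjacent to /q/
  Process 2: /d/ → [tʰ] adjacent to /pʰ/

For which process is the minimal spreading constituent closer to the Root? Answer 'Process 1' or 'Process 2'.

Process 2

Process 1 alters [continuant]; the lowest dominating node is [continuant] (depth 2 from Root).
Process 2: the features that change are [voice], [spread glottis]; the minimal node is Laryngeal (depth 1).
Laryngeal (depth 1) sits above [continuant] (depth 2), making Process 2 the one with the higher spreading node.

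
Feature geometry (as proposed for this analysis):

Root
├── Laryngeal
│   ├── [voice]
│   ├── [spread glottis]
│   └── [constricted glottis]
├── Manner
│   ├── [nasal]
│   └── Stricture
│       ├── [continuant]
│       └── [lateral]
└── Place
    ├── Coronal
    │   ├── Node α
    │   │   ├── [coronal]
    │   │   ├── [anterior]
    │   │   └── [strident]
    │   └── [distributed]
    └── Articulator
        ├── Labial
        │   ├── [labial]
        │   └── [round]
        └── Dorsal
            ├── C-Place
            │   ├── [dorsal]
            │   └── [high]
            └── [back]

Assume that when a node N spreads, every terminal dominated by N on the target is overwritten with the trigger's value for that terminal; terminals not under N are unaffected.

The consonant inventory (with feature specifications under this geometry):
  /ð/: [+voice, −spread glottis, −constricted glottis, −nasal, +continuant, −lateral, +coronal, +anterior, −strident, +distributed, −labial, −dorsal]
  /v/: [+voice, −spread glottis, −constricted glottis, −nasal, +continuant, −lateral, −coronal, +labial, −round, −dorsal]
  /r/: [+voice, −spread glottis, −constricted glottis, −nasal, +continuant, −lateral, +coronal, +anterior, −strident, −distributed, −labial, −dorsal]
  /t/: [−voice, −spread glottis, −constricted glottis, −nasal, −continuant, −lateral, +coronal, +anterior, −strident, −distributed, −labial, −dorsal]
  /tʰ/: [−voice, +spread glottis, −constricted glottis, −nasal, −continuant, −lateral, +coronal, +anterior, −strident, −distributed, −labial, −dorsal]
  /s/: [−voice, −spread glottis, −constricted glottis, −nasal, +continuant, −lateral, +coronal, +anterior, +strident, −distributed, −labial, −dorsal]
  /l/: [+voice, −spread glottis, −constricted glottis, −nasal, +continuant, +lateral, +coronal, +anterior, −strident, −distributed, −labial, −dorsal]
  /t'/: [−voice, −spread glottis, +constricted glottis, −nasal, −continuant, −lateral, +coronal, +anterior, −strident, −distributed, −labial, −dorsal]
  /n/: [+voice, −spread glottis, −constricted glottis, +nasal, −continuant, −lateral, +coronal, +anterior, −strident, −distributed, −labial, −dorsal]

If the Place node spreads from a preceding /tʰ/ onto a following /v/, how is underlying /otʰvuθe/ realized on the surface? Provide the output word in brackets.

[otʰruθe]

Place immediately or transitively dominates [coronal], [anterior], [strident], [distributed], [labial], [round], [dorsal], [high], [back].
Spreading Place from /tʰ/ onto /v/ replaces those values with /tʰ/'s: [+coronal], [+anterior], [−strident], [−distributed], [−labial], [−dorsal]. Features outside Place ([voice], [spread glottis], [constricted glottis], …) stay as in /v/.
Among the inventory, only /r/ has exactly this specification, giving the surface form [otʰruθe].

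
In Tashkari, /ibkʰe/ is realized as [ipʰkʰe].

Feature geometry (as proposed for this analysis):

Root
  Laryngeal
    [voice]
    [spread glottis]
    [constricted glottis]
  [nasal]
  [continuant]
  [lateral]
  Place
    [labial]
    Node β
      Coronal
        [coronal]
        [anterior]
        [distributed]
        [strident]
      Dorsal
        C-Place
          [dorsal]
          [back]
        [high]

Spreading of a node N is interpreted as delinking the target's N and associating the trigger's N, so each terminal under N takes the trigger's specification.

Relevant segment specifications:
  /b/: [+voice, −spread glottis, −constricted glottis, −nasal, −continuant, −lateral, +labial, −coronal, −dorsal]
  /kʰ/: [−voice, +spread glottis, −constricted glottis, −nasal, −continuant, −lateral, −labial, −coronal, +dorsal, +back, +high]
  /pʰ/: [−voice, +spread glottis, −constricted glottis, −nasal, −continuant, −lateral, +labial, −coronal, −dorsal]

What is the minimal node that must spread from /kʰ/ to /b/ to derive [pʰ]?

Laryngeal

/b/ and [pʰ] differ in [voice], [spread glottis]; every other specified feature is identical.
These terminals are all dominated by Laryngeal, and no proper subconstituent of Laryngeal covers them all; Laryngeal is their lowest common ancestor.
If Laryngeal spreads, every terminal under it takes /kʰ/'s value, producing [pʰ] as observed.
[labial], [dorsal] — on which /kʰ/ differs from /b/ — are unchanged, so Root cannot have spread; the constituent is no larger than Laryngeal.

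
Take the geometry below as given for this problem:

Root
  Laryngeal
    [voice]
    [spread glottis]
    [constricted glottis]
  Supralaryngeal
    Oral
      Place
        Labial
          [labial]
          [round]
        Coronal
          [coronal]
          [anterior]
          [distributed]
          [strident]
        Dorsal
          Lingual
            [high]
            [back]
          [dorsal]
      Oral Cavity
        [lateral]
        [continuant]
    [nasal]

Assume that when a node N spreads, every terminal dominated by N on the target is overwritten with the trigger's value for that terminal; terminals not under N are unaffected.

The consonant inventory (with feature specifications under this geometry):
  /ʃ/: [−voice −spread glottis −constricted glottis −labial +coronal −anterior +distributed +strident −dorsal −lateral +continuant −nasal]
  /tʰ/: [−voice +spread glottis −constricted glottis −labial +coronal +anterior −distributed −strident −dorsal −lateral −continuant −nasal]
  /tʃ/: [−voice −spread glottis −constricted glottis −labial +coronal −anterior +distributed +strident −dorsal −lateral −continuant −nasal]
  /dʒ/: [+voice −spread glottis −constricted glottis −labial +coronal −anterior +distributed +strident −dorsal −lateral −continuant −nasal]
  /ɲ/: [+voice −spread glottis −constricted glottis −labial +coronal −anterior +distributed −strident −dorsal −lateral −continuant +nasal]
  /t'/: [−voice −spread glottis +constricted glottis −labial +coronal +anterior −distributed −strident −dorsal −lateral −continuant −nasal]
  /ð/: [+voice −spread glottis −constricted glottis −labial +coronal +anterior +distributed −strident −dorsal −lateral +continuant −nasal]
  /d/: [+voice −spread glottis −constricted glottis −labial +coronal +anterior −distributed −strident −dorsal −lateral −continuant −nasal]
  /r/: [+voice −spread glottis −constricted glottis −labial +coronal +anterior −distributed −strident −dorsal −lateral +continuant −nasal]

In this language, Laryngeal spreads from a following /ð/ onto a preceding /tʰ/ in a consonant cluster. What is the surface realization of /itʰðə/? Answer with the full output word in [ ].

Terminals under Laryngeal in this geometry: [voice], [spread glottis], [constricted glottis].
The target acquires /ð/'s values for everything under Laryngeal — [+voice], [−spread glottis], [−constricted glottis] — while keeping its own [labial], [coronal], [anterior], ….
Among the inventory, only /d/ has exactly this specification, giving the surface form [idðə].

[idðə]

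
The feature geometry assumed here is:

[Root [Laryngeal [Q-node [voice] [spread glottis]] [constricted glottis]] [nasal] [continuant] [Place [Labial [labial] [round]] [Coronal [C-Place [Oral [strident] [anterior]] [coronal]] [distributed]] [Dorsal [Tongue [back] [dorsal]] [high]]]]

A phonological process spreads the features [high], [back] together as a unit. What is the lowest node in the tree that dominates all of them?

Dorsal

[high]: Root → Place → Dorsal → [high].
[back]: Root → Place → Dorsal → Tongue → [back].
These paths first converge at Dorsal; no daughter of Dorsal dominates all 2 features, so Dorsal is the minimal constituent.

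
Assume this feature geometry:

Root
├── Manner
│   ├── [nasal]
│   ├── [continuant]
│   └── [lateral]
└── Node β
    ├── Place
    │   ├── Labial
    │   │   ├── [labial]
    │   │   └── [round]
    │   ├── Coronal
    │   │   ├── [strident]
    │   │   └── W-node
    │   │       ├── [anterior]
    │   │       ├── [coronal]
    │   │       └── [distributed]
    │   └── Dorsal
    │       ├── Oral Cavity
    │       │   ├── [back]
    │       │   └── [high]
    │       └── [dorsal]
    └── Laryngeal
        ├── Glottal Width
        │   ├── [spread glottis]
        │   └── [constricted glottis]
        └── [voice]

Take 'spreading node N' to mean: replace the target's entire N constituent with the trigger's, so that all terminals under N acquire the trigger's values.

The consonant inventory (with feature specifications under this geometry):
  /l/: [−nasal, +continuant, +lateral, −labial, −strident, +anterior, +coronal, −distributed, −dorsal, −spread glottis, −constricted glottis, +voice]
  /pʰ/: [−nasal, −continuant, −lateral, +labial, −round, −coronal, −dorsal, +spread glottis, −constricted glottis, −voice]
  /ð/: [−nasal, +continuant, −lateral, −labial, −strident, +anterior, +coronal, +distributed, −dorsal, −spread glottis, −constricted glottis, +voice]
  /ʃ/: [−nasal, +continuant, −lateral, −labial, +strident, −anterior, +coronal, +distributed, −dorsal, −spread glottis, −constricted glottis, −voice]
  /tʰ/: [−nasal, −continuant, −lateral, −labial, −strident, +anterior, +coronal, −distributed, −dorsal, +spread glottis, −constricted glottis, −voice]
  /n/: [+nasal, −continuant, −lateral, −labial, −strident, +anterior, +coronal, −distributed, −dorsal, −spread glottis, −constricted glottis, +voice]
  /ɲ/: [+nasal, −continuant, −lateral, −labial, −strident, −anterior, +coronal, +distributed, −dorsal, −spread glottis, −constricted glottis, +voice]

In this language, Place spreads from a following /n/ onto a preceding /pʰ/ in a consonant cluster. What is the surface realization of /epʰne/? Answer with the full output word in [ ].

Terminals under Place in this geometry: [labial], [round], [strident], [anterior], [coronal], [distributed], [back], [high], [dorsal].
Spreading Place from /n/ onto /pʰ/ replaces those values with /n/'s: [−labial], [−strident], [+anterior], [+coronal], [−distributed], [−dorsal]. Features outside Place ([nasal], [continuant], [lateral], …) stay as in /pʰ/.
Among the inventory, only /tʰ/ has exactly this specification, giving the surface form [etʰne].

[etʰne]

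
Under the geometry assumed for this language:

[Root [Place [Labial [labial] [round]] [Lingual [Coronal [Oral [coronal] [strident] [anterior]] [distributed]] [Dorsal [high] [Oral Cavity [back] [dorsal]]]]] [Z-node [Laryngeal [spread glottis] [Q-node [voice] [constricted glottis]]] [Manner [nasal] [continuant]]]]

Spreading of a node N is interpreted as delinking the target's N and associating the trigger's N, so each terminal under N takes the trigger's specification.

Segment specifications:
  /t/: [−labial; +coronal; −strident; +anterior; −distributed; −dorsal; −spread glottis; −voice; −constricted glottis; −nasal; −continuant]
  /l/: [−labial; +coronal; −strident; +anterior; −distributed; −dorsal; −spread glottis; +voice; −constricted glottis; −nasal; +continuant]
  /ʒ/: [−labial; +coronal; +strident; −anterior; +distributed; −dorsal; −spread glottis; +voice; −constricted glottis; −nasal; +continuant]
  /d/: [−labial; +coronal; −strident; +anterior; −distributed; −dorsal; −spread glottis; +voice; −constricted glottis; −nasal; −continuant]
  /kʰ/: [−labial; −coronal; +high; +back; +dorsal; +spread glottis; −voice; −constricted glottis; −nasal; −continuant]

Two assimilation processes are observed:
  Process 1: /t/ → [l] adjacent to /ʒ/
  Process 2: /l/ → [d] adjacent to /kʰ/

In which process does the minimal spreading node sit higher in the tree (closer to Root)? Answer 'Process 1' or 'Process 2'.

Process 1

In Process 1, [voice], [continuant] change, so the minimal spreading node is Z-node at depth 1.
Process 2 alters [continuant]; the lowest dominating node is [continuant] (depth 3 from Root).
Depth 1 < depth 3; Process 1 involves the structurally higher constituent Z-node.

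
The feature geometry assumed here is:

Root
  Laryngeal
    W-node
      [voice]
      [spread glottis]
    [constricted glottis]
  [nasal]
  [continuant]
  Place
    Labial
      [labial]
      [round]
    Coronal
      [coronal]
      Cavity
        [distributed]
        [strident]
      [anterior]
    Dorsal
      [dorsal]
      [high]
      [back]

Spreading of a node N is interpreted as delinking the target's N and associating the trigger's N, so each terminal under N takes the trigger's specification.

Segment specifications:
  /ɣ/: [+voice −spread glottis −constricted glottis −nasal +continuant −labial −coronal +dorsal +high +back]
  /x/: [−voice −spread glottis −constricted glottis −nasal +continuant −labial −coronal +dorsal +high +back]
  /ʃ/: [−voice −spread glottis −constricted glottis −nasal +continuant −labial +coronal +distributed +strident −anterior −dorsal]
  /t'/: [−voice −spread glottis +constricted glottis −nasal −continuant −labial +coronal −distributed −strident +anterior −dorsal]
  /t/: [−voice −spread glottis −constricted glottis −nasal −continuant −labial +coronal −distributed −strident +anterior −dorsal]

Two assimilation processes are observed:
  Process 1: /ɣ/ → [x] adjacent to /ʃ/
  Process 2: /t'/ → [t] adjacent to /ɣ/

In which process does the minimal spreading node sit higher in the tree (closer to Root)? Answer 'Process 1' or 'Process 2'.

Process 2

Process 1 alters [voice]; the lowest dominating node is [voice] (depth 3 from Root).
Process 2: the feature that changes is [constricted glottis]; the minimal node is [constricted glottis] (depth 2).
[constricted glottis] is closer to Root than [voice], so Process 2 spreads the higher node.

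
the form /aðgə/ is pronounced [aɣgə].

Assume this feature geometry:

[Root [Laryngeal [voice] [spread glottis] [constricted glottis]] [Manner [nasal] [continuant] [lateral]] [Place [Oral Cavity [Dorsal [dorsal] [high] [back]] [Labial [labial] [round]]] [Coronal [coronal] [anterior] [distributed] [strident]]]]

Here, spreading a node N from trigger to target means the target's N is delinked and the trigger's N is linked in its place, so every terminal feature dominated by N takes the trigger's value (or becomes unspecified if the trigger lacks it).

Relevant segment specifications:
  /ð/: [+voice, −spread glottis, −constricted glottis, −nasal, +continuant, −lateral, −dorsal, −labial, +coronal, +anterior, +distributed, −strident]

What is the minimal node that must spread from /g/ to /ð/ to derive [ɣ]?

The alternation /ð/ → [ɣ] changes [coronal], [anterior], [distributed], [strident], [dorsal], [high], [back] and nothing else.
Tracing each changed feature up the tree, the paths first meet at Place; any lower node misses at least one of them.
If Place spreads, every terminal under it takes /g/'s value, producing [ɣ] as observed.
Since [continuant] is preserved even though /g/ disagrees there, no node above Place spread.

Place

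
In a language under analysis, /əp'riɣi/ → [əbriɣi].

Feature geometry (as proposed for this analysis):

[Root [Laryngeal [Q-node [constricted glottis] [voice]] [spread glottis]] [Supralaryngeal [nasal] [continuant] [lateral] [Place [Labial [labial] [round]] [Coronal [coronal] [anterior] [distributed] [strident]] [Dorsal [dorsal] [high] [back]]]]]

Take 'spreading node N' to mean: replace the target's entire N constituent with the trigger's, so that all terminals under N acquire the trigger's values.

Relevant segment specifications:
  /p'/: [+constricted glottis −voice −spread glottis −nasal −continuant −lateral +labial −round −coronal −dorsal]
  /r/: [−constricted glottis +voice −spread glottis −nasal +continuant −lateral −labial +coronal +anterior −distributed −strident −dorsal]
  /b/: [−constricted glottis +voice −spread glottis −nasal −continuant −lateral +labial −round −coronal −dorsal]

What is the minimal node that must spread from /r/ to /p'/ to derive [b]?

Comparing /p'/ with its surface form [b], the features that change are [voice], [constricted glottis].
The smallest constituent containing every changed terminal is Q-node — each of its daughters lacks at least one of the affected features.
Delinking /p'/'s Q-node and associating /r/'s Q-node gives precisely the feature bundle of [b].
[labial], [continuant] stay as in /p'/ although /r/ differs there, so no node dominating them spread; among the remaining candidates Q-node is the lowest that derives the output.

Q-node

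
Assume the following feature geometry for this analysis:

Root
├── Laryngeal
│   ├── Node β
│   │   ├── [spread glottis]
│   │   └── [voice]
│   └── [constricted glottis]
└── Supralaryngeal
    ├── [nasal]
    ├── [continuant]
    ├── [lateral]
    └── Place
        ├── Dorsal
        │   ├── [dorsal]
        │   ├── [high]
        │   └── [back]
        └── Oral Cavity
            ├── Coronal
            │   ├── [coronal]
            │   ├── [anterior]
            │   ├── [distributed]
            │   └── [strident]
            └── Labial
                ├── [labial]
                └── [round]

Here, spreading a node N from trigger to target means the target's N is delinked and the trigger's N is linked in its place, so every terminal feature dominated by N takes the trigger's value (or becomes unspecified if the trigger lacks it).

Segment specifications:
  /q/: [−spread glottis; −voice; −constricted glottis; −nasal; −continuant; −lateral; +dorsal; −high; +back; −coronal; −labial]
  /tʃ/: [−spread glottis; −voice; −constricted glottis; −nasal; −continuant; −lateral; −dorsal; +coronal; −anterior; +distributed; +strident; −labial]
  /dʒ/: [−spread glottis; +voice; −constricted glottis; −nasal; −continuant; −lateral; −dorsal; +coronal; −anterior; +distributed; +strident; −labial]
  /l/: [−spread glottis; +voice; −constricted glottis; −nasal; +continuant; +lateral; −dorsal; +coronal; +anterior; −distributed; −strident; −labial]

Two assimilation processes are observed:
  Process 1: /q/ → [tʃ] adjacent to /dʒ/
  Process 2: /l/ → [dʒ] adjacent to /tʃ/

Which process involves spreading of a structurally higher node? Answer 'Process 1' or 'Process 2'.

In Process 1, [coronal], [anterior], [distributed], [strident], [dorsal], [high], [back] change, so the minimal spreading node is Place at depth 2.
Process 2 alters [continuant], [lateral], [anterior], [distributed], [strident]; the lowest common ancestor is Supralaryngeal (depth 1 from Root).
Depth 1 < depth 2; Process 2 involves the structurally higher constituent Supralaryngeal.

Process 2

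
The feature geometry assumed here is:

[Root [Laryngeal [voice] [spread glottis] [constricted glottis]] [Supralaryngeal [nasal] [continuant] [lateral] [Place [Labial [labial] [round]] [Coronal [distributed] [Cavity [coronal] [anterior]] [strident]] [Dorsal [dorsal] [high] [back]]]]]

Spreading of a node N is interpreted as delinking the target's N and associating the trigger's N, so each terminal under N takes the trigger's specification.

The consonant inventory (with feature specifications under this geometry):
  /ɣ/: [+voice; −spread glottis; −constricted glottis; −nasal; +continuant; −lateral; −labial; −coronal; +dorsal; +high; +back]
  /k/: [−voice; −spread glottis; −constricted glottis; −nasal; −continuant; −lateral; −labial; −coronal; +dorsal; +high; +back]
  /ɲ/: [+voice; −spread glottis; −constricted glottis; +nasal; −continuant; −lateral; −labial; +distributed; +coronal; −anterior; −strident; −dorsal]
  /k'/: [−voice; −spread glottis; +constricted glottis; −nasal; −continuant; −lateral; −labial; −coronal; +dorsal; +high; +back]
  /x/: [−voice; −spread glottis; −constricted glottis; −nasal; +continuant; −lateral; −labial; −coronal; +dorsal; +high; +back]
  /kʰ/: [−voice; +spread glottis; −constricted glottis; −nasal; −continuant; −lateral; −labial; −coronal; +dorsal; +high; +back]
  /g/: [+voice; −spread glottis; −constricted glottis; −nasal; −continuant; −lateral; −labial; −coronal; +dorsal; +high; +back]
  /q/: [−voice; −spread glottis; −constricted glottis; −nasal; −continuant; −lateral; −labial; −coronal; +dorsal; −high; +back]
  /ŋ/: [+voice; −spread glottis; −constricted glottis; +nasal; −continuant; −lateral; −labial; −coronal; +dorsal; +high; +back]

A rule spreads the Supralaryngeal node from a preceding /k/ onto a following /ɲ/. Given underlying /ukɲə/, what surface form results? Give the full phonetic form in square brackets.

Supralaryngeal immediately or transitively dominates [nasal], [continuant], [lateral], [labial], [round], [distributed], [coronal], [anterior], [strident], [dorsal], [high], [back].
The target acquires /k/'s values for everything under Supralaryngeal — [−nasal], [−continuant], [−lateral], [−labial], [−coronal], [+dorsal], [+high], [+back] — while keeping its own [voice], [spread glottis], [constricted glottis].
Among the inventory, only /g/ has exactly this specification, giving the surface form [ukgə].

[ukgə]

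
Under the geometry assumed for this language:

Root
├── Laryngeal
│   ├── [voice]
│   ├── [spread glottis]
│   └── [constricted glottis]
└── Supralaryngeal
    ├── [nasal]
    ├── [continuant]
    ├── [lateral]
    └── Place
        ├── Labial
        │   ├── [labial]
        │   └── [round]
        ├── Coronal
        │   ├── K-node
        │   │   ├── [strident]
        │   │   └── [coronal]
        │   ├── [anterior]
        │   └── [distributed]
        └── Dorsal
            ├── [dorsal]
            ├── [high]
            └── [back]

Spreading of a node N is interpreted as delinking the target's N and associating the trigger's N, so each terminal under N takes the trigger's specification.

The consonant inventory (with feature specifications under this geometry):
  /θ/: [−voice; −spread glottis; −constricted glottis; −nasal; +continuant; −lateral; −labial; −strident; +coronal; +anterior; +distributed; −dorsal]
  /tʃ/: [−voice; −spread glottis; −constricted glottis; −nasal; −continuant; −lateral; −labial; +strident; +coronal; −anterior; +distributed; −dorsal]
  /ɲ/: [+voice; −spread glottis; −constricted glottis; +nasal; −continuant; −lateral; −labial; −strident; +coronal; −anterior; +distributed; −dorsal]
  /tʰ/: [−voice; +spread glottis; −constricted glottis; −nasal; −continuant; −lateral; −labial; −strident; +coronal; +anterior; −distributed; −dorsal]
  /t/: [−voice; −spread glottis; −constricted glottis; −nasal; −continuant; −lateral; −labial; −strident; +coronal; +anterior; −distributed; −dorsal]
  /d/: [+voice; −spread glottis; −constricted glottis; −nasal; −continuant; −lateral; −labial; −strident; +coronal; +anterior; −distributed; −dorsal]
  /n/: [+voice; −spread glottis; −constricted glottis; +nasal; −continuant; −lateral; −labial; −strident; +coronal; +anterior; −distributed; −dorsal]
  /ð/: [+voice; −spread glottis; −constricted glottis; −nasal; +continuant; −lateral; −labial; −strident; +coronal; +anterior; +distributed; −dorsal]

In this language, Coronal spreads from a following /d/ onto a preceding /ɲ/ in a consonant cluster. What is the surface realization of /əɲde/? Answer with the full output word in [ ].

[ənde]

Terminals under Coronal in this geometry: [strident], [coronal], [anterior], [distributed].
After delinking /ɲ/'s Coronal and linking /d/'s, the affected terminals become [−strident], [+coronal], [+anterior], [−distributed]; [voice], [spread glottis], [constricted glottis], … (outside Coronal) are retained from /ɲ/.
This feature bundle is that of [n], so /əɲde/ surfaces as [ənde].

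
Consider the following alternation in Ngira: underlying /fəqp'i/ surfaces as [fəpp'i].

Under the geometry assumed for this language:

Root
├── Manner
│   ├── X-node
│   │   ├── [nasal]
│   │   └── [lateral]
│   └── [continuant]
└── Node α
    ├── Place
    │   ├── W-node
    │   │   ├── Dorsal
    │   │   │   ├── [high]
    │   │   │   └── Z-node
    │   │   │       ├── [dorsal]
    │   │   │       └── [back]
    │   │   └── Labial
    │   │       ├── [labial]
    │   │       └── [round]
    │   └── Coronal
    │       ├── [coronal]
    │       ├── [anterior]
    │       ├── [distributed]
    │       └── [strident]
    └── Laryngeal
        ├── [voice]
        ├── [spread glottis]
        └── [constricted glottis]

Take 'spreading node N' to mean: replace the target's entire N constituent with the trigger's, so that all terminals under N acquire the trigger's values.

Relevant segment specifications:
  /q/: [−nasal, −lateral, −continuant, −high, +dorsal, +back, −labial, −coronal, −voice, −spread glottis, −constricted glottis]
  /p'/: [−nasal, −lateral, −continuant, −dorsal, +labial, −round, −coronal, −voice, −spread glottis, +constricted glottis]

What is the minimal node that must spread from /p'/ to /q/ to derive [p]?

W-node

Comparing /q/ with its surface form [p], the features that change are [labial], [round], [dorsal], [high], [back].
In this geometry the lowest node dominating all of them is W-node: every daughter of W-node dominates only a proper subset, so no lower node suffices.
Spreading W-node from /p'/ overwrites each of those terminals with /p'/'s values, yielding exactly [p].
[constricted glottis] stays as in /q/ although /p'/ differs there, so no node dominating it spread; among the remaining candidates W-node is the lowest that derives the output.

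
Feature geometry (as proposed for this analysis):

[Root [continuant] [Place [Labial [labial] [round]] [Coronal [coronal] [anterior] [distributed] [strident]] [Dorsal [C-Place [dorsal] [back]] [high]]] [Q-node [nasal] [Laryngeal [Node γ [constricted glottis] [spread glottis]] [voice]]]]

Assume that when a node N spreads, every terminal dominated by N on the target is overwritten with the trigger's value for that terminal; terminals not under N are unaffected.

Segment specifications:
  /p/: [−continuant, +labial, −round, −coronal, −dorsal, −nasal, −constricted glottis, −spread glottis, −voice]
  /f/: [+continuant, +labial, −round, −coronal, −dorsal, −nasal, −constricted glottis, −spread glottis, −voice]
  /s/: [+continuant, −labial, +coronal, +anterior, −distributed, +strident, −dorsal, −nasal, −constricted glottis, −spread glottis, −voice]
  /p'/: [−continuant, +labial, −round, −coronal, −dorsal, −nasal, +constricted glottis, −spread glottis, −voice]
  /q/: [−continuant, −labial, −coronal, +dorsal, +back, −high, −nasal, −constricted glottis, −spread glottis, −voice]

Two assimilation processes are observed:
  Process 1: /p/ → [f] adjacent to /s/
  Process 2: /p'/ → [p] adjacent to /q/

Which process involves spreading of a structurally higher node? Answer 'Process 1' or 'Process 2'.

Process 1

In Process 1, [continuant] changes, so the minimal spreading node is [continuant] at depth 1.
In Process 2, [constricted glottis] changes, so the minimal spreading node is [constricted glottis] at depth 4.
[continuant] is closer to Root than [constricted glottis], so Process 1 spreads the higher node.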